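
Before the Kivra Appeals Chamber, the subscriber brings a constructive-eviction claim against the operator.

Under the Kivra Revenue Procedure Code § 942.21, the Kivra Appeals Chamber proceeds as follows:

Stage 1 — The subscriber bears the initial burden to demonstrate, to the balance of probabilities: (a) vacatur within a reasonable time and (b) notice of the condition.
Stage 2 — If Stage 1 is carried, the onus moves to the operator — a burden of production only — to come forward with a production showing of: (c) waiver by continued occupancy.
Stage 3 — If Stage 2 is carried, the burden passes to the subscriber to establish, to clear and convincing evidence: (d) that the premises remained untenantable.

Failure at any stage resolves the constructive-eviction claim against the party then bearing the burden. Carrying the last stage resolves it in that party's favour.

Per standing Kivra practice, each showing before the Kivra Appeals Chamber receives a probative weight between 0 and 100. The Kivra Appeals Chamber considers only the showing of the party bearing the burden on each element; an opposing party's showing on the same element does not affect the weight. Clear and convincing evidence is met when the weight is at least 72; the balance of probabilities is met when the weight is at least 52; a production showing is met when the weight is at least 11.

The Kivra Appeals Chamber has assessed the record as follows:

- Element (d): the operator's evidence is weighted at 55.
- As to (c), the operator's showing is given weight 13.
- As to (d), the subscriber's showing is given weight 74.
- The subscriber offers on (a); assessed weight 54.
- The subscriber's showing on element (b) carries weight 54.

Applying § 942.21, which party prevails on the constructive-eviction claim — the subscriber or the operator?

subscriber

At Stage 1 the subscriber must meet the balance of probabilities (weight is at least 52): on (a) the weight is 54, which does reach 52, so (a) meets the standard; on (b) the weight is 54, ≥ 52, so (b) meets the standard.
  Stage 1 is satisfied; the onus moves to the operator.
At Stage 2 the operator must meet a production showing (weight is at least 11): on (c) the weight is 13, which does reach 11, so (c) meets the standard.
  All elements met. The burden passes to the subscriber.
At Stage 3 the subscriber must meet clear and convincing evidence (weight is at least 72): on (d) the weight is 74 (the operator's 55 is given no effect), which does reach 72, so (d) meets the standard.
  All elements met at the final stage.
Every stage carried; the subscriber prevails.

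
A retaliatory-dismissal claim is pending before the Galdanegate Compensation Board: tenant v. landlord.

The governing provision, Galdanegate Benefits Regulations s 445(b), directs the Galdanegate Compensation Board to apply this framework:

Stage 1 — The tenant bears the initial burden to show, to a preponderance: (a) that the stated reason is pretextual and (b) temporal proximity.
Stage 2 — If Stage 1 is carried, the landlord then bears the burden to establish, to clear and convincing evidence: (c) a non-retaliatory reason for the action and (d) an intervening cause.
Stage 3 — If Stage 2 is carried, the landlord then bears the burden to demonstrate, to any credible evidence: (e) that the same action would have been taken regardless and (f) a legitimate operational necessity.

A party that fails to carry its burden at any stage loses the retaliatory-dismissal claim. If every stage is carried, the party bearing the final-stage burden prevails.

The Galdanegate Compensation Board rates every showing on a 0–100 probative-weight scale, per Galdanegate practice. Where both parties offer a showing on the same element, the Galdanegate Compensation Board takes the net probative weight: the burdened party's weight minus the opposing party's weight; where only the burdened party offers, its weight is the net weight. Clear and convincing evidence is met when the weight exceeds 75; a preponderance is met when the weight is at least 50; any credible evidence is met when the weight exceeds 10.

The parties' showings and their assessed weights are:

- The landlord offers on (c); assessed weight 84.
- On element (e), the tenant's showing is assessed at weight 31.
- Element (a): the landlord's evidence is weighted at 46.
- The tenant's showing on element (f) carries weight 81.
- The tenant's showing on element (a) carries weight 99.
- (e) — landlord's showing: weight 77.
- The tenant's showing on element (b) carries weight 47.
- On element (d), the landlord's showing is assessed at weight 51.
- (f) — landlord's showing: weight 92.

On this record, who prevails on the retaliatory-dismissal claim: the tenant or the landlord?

landlord

Stage 1 (tenant, a preponderance, weight is at least 50): (a) net 99−46=53 ≥ 50 — meets; (b) 47 < 50 — fails.
  Stage 1 not carried; the tenant fails its burden.
The analysis ends at Stage 1; the landlord prevails.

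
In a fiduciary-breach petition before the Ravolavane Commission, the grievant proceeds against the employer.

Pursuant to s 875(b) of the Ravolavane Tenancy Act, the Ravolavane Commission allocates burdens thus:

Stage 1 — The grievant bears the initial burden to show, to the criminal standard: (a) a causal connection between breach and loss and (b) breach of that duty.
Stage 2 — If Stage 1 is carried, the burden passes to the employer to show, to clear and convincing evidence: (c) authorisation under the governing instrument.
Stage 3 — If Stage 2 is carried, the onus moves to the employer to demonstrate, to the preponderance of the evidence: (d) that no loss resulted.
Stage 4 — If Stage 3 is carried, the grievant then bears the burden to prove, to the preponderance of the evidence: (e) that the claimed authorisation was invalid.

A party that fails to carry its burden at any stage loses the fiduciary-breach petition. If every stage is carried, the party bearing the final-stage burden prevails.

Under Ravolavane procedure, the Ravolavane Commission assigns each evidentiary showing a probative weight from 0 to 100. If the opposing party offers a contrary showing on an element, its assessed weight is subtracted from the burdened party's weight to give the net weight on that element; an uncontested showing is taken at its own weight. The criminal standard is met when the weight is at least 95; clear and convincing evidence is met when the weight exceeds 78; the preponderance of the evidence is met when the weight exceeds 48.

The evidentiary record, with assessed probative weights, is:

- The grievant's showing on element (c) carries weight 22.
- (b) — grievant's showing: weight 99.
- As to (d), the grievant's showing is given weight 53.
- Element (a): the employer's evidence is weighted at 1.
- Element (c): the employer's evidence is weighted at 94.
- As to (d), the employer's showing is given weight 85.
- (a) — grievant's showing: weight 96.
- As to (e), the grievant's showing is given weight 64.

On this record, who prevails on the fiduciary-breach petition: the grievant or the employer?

Stage 1 (grievant, the criminal standard, weight is at least 95): (a) net 96−1=95 ≥ 95 — meets; (b) 99 ≥ 95 — meets.
  Stage 1 carried; the burden shifts to the employer.
Stage 2 (employer, clear and convincing evidence, weight exceeds 78): (c) net 94−22=72 ≤ 78 — fails.
  Not every element is met, so the employer fails to carry Stage 2.
So the grievant prevails.

grievant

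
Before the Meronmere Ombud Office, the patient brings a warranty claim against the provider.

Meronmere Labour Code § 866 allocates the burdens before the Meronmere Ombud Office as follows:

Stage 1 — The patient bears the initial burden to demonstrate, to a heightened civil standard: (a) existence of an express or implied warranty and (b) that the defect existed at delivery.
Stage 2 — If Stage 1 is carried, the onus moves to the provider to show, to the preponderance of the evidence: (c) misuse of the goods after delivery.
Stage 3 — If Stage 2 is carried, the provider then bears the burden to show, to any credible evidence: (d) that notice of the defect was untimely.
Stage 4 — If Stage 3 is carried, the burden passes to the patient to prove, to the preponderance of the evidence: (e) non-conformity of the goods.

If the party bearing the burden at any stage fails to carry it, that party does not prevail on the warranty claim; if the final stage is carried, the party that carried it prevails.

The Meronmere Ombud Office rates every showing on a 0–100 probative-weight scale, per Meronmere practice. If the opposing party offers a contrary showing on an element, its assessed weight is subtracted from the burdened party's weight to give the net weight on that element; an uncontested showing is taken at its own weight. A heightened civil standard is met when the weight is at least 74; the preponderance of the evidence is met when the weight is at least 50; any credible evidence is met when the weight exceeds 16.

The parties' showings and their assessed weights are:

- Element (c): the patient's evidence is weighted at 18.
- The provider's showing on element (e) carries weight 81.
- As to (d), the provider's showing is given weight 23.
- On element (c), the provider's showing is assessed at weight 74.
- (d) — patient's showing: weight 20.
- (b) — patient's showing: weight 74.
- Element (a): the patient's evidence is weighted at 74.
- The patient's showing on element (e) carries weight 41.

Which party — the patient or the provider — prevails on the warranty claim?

patient

Stage 1 — burden on patient; standard: a heightened civil standard (weight is at least 74).
    (a): 74 ≥ 74 [met]
    (b): 74 ≥ 74 [met]
  Stage 1 carried; the burden shifts to the provider.
Stage 2 — burden on provider; standard: the preponderance of the evidence (weight is at least 50).
    (c): 74 − 18 = 56 ≥ 50 [met]
  Stage 2 is satisfied; the provider continues to bear the burden.
Stage 3 — burden on provider; standard: any credible evidence (weight exceeds 16).
    (d): 23 − 20 = 3 ≤ 16 [not met]
  Stage 3 not carried; the provider fails its burden.
The analysis ends at Stage 3; the patient prevails.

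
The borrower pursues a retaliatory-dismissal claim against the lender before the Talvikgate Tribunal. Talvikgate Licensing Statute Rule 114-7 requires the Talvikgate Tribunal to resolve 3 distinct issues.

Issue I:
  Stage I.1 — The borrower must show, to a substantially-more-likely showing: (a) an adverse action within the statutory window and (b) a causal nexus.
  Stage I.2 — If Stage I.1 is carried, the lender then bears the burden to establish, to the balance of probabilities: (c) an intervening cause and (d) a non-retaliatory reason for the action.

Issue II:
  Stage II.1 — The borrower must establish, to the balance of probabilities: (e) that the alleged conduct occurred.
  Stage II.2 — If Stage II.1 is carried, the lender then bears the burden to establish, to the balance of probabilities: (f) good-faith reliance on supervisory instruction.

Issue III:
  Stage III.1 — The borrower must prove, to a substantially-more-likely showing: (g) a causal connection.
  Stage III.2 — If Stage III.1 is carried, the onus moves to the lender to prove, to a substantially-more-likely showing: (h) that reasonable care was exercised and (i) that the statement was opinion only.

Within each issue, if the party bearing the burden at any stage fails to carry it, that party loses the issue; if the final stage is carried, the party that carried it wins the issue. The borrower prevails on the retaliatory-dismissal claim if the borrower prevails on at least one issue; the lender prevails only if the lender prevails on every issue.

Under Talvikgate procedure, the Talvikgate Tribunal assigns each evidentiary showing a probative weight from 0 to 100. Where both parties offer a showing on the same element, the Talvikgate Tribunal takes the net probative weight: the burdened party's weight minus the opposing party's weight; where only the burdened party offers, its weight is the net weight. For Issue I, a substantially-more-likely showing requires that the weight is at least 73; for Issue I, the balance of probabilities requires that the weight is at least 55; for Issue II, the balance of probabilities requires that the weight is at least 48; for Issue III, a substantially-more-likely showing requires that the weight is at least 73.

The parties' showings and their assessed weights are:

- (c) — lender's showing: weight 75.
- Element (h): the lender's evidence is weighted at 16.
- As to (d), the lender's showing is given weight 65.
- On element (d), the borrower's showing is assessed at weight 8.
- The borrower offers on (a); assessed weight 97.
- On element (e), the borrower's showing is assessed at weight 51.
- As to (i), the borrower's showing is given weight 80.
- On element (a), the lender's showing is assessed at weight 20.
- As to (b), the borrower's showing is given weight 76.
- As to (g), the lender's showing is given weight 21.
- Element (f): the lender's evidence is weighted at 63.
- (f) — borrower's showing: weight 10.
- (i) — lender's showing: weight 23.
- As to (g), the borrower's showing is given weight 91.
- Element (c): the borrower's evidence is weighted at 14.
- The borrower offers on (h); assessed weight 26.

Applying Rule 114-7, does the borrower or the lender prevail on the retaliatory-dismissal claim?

— Issue I —
Stage I.1 — burden on borrower; standard: a substantially-more-likely showing (weight is at least 73).
    (a): 97 − 20 = 77 ≥ 73 [met]
    (b): 76 ≥ 73 [met]
  Stage I.1 is satisfied; the onus moves to the lender.
Stage I.2 — burden on lender; standard: the balance of probabilities (weight is at least 55).
    (c): 75 − 14 = 61 ≥ 55 [met]
    (d): 65 − 8 = 57 ≥ 55 [met]
  The lender carries the last stage.
Every stage carried; the lender prevails on this issue.
— Issue II —
At Stage II.1 the borrower must meet the balance of probabilities (weight is at least 48): on (e) the weight is 51, which does reach 48, so (e) meets the standard.
  All elements met. The burden passes to the lender.
At Stage II.2 the lender must meet the balance of probabilities (weight is at least 48): on (f) the weight is 63 less the opposing 10 gives net 53, which does reach 48, so (f) meets the standard.
  Stage II.2 carried; the final stage is satisfied.
Every stage carried; the lender prevails on this issue.
— Issue III —
Stage III.1 (borrower, a substantially-more-likely showing, weight is at least 73): (g) net 91−21=70 < 73 — fails.
  The borrower does not carry Stage III.1.
So the lender prevails on this issue.
Per-issue: Issue I → lender; Issue II → lender; Issue III → lender. The borrower must prevail on at least one issue; overall, the lender prevails.

lender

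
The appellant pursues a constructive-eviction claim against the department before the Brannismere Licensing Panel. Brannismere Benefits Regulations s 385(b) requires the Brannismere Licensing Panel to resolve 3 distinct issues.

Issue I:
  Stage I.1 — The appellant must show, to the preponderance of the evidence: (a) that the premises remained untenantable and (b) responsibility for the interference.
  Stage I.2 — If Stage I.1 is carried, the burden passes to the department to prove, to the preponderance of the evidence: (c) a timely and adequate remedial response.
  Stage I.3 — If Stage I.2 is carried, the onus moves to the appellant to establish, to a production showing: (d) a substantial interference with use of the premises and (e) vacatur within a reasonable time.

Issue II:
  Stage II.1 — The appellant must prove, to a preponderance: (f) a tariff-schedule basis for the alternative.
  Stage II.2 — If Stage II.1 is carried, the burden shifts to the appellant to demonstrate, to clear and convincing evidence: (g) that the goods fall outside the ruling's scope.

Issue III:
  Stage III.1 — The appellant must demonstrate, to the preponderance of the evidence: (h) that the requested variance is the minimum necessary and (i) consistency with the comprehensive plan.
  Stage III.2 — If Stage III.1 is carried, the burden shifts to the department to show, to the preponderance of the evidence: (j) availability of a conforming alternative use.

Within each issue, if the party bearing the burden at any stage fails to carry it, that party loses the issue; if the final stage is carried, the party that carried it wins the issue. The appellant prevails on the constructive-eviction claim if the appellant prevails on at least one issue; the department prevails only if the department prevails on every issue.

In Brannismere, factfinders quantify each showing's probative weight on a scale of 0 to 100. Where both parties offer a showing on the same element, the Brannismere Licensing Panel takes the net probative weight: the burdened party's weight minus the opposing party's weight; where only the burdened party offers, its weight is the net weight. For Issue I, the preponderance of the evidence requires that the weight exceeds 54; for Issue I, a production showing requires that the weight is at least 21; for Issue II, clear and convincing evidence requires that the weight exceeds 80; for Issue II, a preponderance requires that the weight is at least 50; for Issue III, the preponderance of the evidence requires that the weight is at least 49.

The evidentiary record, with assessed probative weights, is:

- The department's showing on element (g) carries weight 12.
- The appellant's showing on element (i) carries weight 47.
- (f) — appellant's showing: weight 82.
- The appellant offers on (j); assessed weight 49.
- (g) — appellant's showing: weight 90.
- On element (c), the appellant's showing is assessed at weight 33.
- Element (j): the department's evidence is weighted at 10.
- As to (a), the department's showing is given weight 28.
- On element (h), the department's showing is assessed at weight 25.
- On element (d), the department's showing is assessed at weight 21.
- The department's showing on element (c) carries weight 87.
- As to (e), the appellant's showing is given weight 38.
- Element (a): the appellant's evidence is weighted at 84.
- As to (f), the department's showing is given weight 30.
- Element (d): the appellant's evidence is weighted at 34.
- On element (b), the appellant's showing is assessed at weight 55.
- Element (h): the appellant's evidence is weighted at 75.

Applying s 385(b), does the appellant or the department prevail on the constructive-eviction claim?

appellant

— Issue I —
Stage I.1 — burden on appellant; standard: the preponderance of the evidence (weight exceeds 54).
    (a): 84 − 28 = 56 > 54 [met]
    (b): 55 > 54 [met]
  All elements met. The burden passes to the department.
Stage I.2 — burden on department; standard: the preponderance of the evidence (weight exceeds 54).
    (c): 87 − 33 = 54 ≤ 54 [not met]
  Stage I.2 not carried; the department fails its burden.
The appellant prevails on this issue.
— Issue II —
Stage II.1 (appellant, a preponderance, weight is at least 50): (f) net 82−30=52 ≥ 50 — meets.
  Stage II.1 is satisfied; the appellant continues to bear the burden.
Stage II.2 (appellant, clear and convincing evidence, weight exceeds 80): (g) net 90−12=78 ≤ 80 — fails.
  The appellant does not carry Stage II.2.
So the department prevails on this issue.
— Issue III —
Stage III.1 (appellant, the preponderance of the evidence, weight is at least 49): (h) net 75−25=50 ≥ 49 — meets; (i) 47 < 49 — fails.
  The appellant does not carry Stage III.1.
So the department prevails on this issue.
Per-issue: Issue I → appellant; Issue II → department; Issue III → department. The appellant must prevail on at least one issue; overall, the appellant prevails.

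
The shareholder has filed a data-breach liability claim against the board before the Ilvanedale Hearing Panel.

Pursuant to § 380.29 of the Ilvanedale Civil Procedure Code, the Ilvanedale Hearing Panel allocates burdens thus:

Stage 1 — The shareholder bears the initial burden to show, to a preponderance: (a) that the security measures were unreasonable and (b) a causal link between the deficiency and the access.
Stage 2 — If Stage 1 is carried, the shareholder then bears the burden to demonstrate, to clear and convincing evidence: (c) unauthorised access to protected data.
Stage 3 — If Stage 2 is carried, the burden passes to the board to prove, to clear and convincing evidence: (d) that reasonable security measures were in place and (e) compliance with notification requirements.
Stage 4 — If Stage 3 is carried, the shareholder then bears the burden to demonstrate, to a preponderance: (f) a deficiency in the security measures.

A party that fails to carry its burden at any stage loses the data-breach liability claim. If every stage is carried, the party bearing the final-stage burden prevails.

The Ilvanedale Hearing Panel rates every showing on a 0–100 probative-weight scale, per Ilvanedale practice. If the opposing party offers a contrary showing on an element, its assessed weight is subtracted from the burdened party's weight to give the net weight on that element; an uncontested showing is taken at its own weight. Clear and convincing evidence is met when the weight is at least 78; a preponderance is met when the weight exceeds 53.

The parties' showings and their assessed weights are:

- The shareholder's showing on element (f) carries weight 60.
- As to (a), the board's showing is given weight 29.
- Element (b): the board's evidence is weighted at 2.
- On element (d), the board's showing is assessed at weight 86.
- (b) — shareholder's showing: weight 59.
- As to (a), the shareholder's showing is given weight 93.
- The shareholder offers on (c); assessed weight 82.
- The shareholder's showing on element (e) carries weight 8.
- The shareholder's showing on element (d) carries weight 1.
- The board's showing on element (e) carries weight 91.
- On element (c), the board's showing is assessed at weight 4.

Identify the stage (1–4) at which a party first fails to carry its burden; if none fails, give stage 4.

stage 4

Stage 1 — burden on shareholder; standard: a preponderance (weight exceeds 53).
    (a): 93 − 29 = 64 > 53 [met]
    (b): 59 − 2 = 57 > 53 [met]
  Stage 1 is satisfied; the shareholder continues to bear the burden.
Stage 2 — burden on shareholder; standard: clear and convincing evidence (weight is at least 78).
    (c): 82 − 4 = 78 ≥ 78 [met]
  Stage 2 carried; the burden shifts to the board.
Stage 3 — burden on board; standard: clear and convincing evidence (weight is at least 78).
    (d): 86 − 1 = 85 ≥ 78 [met]
    (e): 91 − 8 = 83 ≥ 78 [met]
  All elements met. The burden passes to the shareholder.
Stage 4 — burden on shareholder; standard: a preponderance (weight exceeds 53).
    (f): 60 > 53 [met]
  The shareholder carries the last stage.
With every stage satisfied, the shareholder prevails.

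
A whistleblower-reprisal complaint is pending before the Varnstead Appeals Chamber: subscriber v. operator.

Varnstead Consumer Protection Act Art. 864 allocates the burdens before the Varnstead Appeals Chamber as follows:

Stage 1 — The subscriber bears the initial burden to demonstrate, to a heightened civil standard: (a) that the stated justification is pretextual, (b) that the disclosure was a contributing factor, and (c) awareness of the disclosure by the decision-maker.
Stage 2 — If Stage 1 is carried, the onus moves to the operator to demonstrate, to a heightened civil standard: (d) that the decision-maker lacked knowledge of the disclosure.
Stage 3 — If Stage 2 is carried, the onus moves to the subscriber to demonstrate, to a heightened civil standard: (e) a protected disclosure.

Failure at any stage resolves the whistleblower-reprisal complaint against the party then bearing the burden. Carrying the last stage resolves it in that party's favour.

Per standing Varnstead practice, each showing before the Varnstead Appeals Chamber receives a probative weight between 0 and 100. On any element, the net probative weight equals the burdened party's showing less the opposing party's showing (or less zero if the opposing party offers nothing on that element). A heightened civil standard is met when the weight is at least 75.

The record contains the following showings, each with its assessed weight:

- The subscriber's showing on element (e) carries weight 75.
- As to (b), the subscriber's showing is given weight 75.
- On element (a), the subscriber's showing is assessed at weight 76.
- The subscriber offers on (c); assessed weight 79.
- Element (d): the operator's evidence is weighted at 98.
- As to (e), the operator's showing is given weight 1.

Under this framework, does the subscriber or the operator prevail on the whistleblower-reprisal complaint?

Stage 1 (subscriber, a heightened civil standard, weight is at least 75): (a) 76 ≥ 75 — meets; (b) 75 ≥ 75 — meets; (c) 79 ≥ 75 — meets.
  All elements met. The burden passes to the operator.
Stage 2 (operator, a heightened civil standard, weight is at least 75): (d) 98 ≥ 75 — meets.
  The operator carries Stage 2; the subscriber now bears the burden.
Stage 3 (subscriber, a heightened civil standard, weight is at least 75): (e) net 75−1=74 < 75 — fails.
  Not every element is met, so the subscriber fails to carry Stage 3.
So the operator prevails.

operator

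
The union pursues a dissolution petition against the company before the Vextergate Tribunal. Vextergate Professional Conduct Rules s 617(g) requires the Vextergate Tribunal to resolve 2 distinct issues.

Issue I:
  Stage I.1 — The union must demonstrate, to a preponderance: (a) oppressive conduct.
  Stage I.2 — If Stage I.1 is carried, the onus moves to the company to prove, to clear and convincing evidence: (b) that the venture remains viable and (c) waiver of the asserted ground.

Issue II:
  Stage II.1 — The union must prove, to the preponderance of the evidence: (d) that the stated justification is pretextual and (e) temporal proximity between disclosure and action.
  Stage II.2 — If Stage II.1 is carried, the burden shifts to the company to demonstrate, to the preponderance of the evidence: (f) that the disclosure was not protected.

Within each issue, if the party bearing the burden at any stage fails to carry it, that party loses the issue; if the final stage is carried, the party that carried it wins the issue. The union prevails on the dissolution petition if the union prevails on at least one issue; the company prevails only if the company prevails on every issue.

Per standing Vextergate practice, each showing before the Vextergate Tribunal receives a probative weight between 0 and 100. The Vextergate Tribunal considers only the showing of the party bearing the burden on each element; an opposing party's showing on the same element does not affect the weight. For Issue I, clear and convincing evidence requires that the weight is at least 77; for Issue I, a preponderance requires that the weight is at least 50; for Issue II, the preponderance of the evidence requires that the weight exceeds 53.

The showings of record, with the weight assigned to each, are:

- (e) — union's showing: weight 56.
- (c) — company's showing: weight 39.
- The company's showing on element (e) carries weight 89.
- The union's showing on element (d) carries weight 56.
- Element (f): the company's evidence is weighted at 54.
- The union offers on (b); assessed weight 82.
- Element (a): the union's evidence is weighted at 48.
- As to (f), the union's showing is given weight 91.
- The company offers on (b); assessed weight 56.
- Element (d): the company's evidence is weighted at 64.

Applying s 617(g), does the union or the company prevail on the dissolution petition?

— Issue I —
Stage I.1 — burden on union; standard: a preponderance (weight is at least 50).
    (a): 48 < 50 [not met]
  The union does not carry Stage I.1.
The analysis ends at Stage I.1; the company prevails on this issue.
— Issue II —
At Stage II.1 the union must meet the preponderance of the evidence (weight exceeds 53): on (d) the weight is 56 (the company's 64 is given no effect), > 53, so (d) meets the standard; on (e) the weight is 56 (the company's 89 is given no effect), > 53, so (e) meets the standard.
  Stage II.1 carried; the burden shifts to the company.
At Stage II.2 the company must meet the preponderance of the evidence (weight exceeds 53): on (f) the weight is 54 (the union's 91 is given no effect), which does exceed 53, so (f) meets the standard.
  All elements met at the final stage.
Every stage carried; the company prevails on this issue.
Per-issue: Issue I → company; Issue II → company. The union must prevail on at least one issue; overall, the company prevails.

company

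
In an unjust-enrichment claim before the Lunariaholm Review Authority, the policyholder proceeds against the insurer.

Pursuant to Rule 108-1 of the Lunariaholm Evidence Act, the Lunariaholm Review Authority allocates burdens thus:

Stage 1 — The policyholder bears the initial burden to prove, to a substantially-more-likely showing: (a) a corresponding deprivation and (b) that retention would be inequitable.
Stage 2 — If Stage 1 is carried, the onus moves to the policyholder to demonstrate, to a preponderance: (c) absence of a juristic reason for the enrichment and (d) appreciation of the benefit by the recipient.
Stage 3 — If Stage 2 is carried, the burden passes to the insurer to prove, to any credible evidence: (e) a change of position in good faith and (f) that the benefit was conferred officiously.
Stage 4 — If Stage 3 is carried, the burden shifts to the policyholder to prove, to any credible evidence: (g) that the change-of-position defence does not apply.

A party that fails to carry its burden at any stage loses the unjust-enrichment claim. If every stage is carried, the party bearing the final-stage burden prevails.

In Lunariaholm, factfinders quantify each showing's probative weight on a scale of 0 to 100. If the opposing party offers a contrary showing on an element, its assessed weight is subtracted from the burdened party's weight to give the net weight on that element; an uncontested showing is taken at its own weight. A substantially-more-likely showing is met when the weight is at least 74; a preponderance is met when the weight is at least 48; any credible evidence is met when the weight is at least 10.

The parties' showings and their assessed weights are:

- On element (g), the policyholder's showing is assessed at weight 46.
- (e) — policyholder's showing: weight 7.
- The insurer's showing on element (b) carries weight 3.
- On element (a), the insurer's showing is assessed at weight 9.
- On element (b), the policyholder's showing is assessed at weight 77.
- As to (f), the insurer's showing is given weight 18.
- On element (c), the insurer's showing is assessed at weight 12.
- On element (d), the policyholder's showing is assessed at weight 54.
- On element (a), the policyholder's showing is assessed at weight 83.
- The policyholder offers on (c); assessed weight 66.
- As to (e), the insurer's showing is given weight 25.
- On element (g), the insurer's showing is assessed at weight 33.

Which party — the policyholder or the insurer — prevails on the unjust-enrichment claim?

policyholder

Stage 1 (policyholder, a substantially-more-likely showing, weight is at least 74): (a) net 83−9=74 ≥ 74 — meets; (b) net 77−3=74 ≥ 74 — meets.
  Stage 1 is satisfied; the policyholder continues to bear the burden.
Stage 2 (policyholder, a preponderance, weight is at least 48): (c) net 66−12=54 ≥ 48 — meets; (d) 54 ≥ 48 — meets.
  The policyholder carries Stage 2; the insurer now bears the burden.
Stage 3 (insurer, any credible evidence, weight is at least 10): (e) net 25−7=18 ≥ 10 — meets; (f) 18 ≥ 10 — meets.
  Stage 3 is satisfied; the onus moves to the policyholder.
Stage 4 (policyholder, any credible evidence, weight is at least 10): (g) net 46−33=13 ≥ 10 — meets.
  Stage 4 carried; the final stage is satisfied.
Every stage carried; the policyholder prevails.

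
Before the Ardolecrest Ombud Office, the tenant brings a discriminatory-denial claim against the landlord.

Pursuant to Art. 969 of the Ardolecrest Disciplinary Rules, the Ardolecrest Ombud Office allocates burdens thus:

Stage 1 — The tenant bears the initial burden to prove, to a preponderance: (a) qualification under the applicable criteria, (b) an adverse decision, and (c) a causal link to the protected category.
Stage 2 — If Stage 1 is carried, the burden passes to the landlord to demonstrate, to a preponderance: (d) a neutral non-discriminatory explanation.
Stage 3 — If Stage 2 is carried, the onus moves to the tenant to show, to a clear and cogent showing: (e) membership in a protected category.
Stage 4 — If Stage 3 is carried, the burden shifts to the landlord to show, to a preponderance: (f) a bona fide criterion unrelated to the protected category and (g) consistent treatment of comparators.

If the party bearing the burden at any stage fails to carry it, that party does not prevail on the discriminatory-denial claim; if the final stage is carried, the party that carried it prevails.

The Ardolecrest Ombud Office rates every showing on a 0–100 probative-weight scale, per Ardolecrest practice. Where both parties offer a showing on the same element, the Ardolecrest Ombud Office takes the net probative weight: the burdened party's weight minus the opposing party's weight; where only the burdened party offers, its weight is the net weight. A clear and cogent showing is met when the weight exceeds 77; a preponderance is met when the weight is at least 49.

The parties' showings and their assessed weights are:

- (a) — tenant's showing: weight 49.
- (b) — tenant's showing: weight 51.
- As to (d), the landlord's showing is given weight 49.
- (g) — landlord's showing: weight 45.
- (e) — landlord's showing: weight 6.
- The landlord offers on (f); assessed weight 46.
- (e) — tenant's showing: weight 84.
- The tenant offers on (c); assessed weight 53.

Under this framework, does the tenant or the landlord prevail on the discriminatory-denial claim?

tenant

Stage 1 (tenant, a preponderance, weight is at least 49): (a) 49 ≥ 49 — meets; (b) 51 ≥ 49 — meets; (c) 53 ≥ 49 — meets.
  The tenant carries Stage 1; the landlord now bears the burden.
Stage 2 (landlord, a preponderance, weight is at least 49): (d) 49 ≥ 49 — meets.
  The landlord carries Stage 2; the tenant now bears the burden.
Stage 3 (tenant, a clear and cogent showing, weight exceeds 77): (e) net 84−6=78 > 77 — meets.
  The tenant carries Stage 3; the landlord now bears the burden.
Stage 4 (landlord, a preponderance, weight is at least 49): (f) 46 < 49 — fails; (g) 45 < 49 — fails.
  The landlord does not carry Stage 4.
The analysis ends at Stage 4; the tenant prevails.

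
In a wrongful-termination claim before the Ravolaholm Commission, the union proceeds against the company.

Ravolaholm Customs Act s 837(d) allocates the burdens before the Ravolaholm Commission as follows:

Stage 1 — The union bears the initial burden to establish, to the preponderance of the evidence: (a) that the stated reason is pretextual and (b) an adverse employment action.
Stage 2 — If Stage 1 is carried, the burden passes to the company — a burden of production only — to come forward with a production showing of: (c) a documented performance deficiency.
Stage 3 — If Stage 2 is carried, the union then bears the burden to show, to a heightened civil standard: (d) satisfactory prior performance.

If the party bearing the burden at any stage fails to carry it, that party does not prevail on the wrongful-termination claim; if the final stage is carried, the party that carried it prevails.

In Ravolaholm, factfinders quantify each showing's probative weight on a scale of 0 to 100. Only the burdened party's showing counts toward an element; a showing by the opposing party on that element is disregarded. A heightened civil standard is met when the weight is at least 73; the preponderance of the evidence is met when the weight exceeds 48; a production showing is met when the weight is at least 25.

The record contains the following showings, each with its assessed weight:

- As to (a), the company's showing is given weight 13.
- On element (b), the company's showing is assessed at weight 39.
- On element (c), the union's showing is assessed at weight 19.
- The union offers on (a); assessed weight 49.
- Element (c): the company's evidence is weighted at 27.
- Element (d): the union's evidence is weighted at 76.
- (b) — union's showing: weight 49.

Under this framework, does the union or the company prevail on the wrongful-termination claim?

Stage 1 (union, the preponderance of the evidence, weight exceeds 48): (a) 49 (company's 13 disregarded) > 48 — meets; (b) 49 (company's 39 disregarded) > 48 — meets.
  Stage 1 is satisfied; the onus moves to the company.
Stage 2 (company, a production showing, weight is at least 25): (c) 27 (union's 19 disregarded) ≥ 25 — meets.
  All elements met. The burden passes to the union.
Stage 3 (union, a heightened civil standard, weight is at least 73): (d) 76 ≥ 73 — meets.
  Stage 3 carried; the final stage is satisfied.
With every stage satisfied, the union prevails.

union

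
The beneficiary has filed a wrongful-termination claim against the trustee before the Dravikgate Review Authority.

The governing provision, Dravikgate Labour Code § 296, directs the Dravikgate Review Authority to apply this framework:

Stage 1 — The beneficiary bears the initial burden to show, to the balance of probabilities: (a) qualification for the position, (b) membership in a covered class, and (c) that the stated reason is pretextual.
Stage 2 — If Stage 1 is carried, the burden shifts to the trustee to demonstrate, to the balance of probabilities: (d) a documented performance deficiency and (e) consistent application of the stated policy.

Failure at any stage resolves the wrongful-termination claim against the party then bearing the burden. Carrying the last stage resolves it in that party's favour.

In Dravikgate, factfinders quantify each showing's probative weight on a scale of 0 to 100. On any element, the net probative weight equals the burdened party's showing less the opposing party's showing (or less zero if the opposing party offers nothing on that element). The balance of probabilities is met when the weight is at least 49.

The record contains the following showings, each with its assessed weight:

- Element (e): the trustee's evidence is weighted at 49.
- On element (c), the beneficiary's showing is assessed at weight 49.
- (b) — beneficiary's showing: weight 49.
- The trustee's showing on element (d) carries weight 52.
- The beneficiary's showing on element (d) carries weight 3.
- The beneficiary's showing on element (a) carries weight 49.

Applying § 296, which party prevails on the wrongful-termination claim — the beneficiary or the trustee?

Stage 1 (beneficiary, the balance of probabilities, weight is at least 49): (a) 49 ≥ 49 — meets; (b) 49 ≥ 49 — meets; (c) 49 ≥ 49 — meets.
  The beneficiary carries Stage 1; the trustee now bears the burden.
Stage 2 (trustee, the balance of probabilities, weight is at least 49): (d) net 52−3=49 ≥ 49 — meets; (e) 49 ≥ 49 — meets.
  Stage 2 carried; the final stage is satisfied.
With every stage satisfied, the trustee prevails.

trustee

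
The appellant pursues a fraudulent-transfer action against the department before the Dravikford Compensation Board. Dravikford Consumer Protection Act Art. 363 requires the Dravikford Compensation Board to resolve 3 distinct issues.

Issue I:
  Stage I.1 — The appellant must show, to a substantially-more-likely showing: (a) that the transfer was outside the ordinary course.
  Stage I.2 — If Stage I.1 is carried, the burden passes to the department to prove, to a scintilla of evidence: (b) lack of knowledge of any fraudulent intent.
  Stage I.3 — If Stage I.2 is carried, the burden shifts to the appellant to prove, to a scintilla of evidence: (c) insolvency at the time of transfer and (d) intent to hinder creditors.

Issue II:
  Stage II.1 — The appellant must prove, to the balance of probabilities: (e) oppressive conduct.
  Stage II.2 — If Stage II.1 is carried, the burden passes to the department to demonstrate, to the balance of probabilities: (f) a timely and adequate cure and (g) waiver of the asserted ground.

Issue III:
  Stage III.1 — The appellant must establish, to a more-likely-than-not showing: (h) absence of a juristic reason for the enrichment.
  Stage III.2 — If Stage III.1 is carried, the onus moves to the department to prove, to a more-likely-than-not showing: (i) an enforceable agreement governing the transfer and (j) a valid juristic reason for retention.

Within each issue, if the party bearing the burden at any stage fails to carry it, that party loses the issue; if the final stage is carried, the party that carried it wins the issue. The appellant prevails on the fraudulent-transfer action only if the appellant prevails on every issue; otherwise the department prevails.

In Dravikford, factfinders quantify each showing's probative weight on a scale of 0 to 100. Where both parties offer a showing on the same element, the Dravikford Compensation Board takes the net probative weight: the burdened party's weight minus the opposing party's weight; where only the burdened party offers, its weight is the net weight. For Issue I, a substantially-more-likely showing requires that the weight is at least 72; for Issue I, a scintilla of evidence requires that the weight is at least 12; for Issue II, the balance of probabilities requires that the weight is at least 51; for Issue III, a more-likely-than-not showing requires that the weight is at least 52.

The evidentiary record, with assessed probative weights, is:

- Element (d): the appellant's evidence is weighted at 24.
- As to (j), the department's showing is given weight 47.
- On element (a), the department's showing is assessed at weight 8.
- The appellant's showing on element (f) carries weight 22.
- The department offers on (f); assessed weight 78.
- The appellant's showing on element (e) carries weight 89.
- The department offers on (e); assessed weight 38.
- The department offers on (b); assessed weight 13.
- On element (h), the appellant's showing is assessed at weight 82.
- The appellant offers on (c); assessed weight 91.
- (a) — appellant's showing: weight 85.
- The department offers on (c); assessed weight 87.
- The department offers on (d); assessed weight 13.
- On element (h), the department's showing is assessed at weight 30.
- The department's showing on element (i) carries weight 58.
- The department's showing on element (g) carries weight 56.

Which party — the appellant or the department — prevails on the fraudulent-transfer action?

— Issue I —
Stage I.1 — burden on appellant; standard: a substantially-more-likely showing (weight is at least 72).
    (a): 85 − 8 = 77 ≥ 72 [met]
  Stage I.1 is satisfied; the onus moves to the department.
Stage I.2 — burden on department; standard: a scintilla of evidence (weight is at least 12).
    (b): 13 ≥ 12 [met]
  Stage I.2 is satisfied; the onus moves to the appellant.
Stage I.3 — burden on appellant; standard: a scintilla of evidence (weight is at least 12).
    (c): 91 − 87 = 4 < 12 [not met]
    (d): 24 − 13 = 11 < 12 [not met]
  Not every element is met, so the appellant fails to carry Stage I.3.
The analysis ends at Stage I.3; the department prevails on this issue.
— Issue II —
Stage II.1 — burden on appellant; standard: the balance of probabilities (weight is at least 51).
    (e): 89 − 38 = 51 ≥ 51 [met]
  The appellant carries Stage II.1; the department now bears the burden.
Stage II.2 — burden on department; standard: the balance of probabilities (weight is at least 51).
    (f): 78 − 22 = 56 ≥ 51 [met]
    (g): 56 ≥ 51 [met]
  Stage II.2 carried; the final stage is satisfied.
With every stage satisfied, the department prevails on this issue.
— Issue III —
Stage III.1 — burden on appellant; standard: a more-likely-than-not showing (weight is at least 52).
    (h): 82 − 30 = 52 ≥ 52 [met]
  The appellant carries Stage III.1; the department now bears the burden.
Stage III.2 — burden on department; standard: a more-likely-than-not showing (weight is at least 52).
    (i): 58 ≥ 52 [met]
    (j): 47 < 52 [not met]
  Stage III.2 not carried; the department fails its burden.
So the appellant prevails on this issue.
Per-issue: Issue I → department; Issue II → department; Issue III → appellant. The appellant must prevail on every issue; overall, the department prevails.

department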